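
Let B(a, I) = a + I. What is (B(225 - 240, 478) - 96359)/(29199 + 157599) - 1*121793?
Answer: -11375392355/93399 ≈ -1.2179e+5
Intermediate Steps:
B(a, I) = I + a
(B(225 - 240, 478) - 96359)/(29199 + 157599) - 1*121793 = ((478 + (225 - 240)) - 96359)/(29199 + 157599) - 1*121793 = ((478 - 15) - 96359)/186798 - 121793 = (463 - 96359)*(1/186798) - 121793 = -95896*1/186798 - 121793 = -47948/93399 - 121793 = -11375392355/93399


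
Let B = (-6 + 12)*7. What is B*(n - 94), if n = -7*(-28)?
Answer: 4284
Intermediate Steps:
n = 196
B = 42 (B = 6*7 = 42)
B*(n - 94) = 42*(196 - 94) = 42*102 = 4284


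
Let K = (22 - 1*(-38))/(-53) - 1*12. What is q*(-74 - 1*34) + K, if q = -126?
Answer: 720528/53 ≈ 13595.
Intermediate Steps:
K = -696/53 (K = (22 + 38)*(-1/53) - 12 = 60*(-1/53) - 12 = -60/53 - 12 = -696/53 ≈ -13.132)
q*(-74 - 1*34) + K = -126*(-74 - 1*34) - 696/53 = -126*(-74 - 34) - 696/53 = -126*(-108) - 696/53 = 13608 - 696/53 = 720528/53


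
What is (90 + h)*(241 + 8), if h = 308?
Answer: 99102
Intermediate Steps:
(90 + h)*(241 + 8) = (90 + 308)*(241 + 8) = 398*249 = 99102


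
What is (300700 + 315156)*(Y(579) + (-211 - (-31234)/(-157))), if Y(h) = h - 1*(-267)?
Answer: 42162117616/157 ≈ 2.6855e+8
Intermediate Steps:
Y(h) = 267 + h (Y(h) = h + 267 = 267 + h)
(300700 + 315156)*(Y(579) + (-211 - (-31234)/(-157))) = (300700 + 315156)*((267 + 579) + (-211 - (-31234)/(-157))) = 615856*(846 + (-211 - (-31234)*(-1)/157)) = 615856*(846 + (-211 - 194*161/157)) = 615856*(846 + (-211 - 31234/157)) = 615856*(846 - 64361/157) = 615856*(68461/157) = 42162117616/157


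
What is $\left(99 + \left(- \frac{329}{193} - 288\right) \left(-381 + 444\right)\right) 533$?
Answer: $- \frac{1867318596}{193} \approx -9.6752 \cdot 10^{6}$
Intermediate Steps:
$\left(99 + \left(- \frac{329}{193} - 288\right) \left(-381 + 444\right)\right) 533 = \left(99 + \left(\left(-329\right) \frac{1}{193} - 288\right) 63\right) 533 = \left(99 + \left(- \frac{329}{193} - 288\right) 63\right) 533 = \left(99 - \frac{3522519}{193}\right) 533 = \left(- \frac{3503412}{193}\right) 533 = - \frac{1867318596}{193}$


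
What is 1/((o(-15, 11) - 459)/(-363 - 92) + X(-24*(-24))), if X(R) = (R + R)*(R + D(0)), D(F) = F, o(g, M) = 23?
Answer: 455/301916596 ≈ 1.5070e-6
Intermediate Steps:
X(R) = 2*R² (X(R) = (R + R)*(R + 0) = (2*R)*R = 2*R²)
1/((o(-15, 11) - 459)/(-363 - 92) + X(-24*(-24))) = 1/((23 - 459)/(-363 - 92) + 2*(-24*(-24))²) = 1/(-436/(-455) + 2*576²) = 1/(-436*(-1/455) + 2*331776) = 1/(436/455 + 663552) = 1/(301916596/455) = 455/301916596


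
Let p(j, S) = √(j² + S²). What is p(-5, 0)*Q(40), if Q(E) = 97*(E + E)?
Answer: 38800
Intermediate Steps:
Q(E) = 194*E (Q(E) = 97*(2*E) = 194*E)
p(j, S) = √(S² + j²)
p(-5, 0)*Q(40) = √(0² + (-5)²)*(194*40) = √(0 + 25)*7760 = √25*7760 = 5*7760 = 38800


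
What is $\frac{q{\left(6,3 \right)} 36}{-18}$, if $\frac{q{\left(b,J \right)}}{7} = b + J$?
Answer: $-126$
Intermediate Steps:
$q{\left(b,J \right)} = 7 J + 7 b$ ($q{\left(b,J \right)} = 7 \left(b + J\right) = 7 \left(J + b\right) = 7 J + 7 b$)
$\frac{q{\left(6,3 \right)} 36}{-18} = \frac{\left(7 \cdot 3 + 7 \cdot 6\right) 36}{-18} = \left(21 + 42\right) 36 \left(- \frac{1}{18}\right) = 63 \cdot 36 \left(- \frac{1}{18}\right) = 2268 \left(- \frac{1}{18}\right) = -126$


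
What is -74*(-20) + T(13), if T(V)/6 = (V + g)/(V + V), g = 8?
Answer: 19303/13 ≈ 1484.8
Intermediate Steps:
T(V) = 3*(8 + V)/V (T(V) = 6*((V + 8)/(V + V)) = 6*((8 + V)/((2*V))) = 6*((8 + V)*(1/(2*V))) = 6*((8 + V)/(2*V)) = 3*(8 + V)/V)
-74*(-20) + T(13) = -74*(-20) + (3 + 24/13) = 1480 + (3 + 24*(1/13)) = 1480 + (3 + 24/13) = 1480 + 63/13 = 19303/13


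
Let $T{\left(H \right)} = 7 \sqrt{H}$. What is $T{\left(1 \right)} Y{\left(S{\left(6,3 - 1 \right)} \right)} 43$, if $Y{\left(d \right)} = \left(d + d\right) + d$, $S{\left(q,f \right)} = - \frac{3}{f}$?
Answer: $- \frac{2709}{2} \approx -1354.5$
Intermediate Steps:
$Y{\left(d \right)} = 3 d$ ($Y{\left(d \right)} = 2 d + d = 3 d$)
$T{\left(1 \right)} Y{\left(S{\left(6,3 - 1 \right)} \right)} 43 = 7 \sqrt{1} \cdot 3 \left(- \frac{3}{3 - 1}\right) 43 = 7 \cdot 1 \cdot 3 \left(- \frac{3}{2}\right) 43 = 7 \cdot 3 \left(\left(-3\right) \frac{1}{2}\right) 43 = 7 \cdot 3 \left(- \frac{3}{2}\right) 43 = 7 \left(- \frac{9}{2}\right) 43 = \left(- \frac{63}{2}\right) 43 = - \frac{2709}{2}$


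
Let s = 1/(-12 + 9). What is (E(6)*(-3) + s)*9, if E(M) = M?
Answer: -165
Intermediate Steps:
s = -1/3 (s = 1/(-3) = -1/3 ≈ -0.33333)
(E(6)*(-3) + s)*9 = (6*(-3) - 1/3)*9 = (-18 - 1/3)*9 = -55/3*9 = -165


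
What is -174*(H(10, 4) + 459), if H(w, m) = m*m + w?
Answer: -84390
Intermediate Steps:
H(w, m) = w + m² (H(w, m) = m² + w = w + m²)
-174*(H(10, 4) + 459) = -174*((10 + 4²) + 459) = -174*((10 + 16) + 459) = -174*(26 + 459) = -174*485 = -84390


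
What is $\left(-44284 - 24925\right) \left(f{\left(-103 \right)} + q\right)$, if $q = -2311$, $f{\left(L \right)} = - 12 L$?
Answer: $74399675$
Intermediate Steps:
$\left(-44284 - 24925\right) \left(f{\left(-103 \right)} + q\right) = \left(-44284 - 24925\right) \left(\left(-12\right) \left(-103\right) - 2311\right) = - 69209 \left(1236 - 2311\right) = \left(-69209\right) \left(-1075\right) = 74399675$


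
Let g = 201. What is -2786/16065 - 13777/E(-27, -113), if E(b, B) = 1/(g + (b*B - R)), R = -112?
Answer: -106363675658/2295 ≈ -4.6346e+7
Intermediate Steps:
E(b, B) = 1/(313 + B*b) (E(b, B) = 1/(201 + (b*B - 1*(-112))) = 1/(201 + (B*b + 112)) = 1/(201 + (112 + B*b)) = 1/(313 + B*b))
-2786/16065 - 13777/E(-27, -113) = -2786/16065 - 13777/(1/(313 - 113*(-27))) = -2786*1/16065 - 13777/(1/(313 + 3051)) = -398/2295 - 13777/(1/3364) = -398/2295 - 13777/1/3364 = -398/2295 - 13777*3364 = -398/2295 - 46345828 = -106363675658/2295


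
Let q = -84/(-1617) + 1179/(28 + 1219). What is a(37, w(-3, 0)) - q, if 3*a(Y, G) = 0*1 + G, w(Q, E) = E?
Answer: -95771/96019 ≈ -0.99742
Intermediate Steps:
q = 95771/96019 (q = -84*(-1/1617) + 1179/1247 = 4/77 + 1179*(1/1247) = 4/77 + 1179/1247 = 95771/96019 ≈ 0.99742)
a(Y, G) = G/3 (a(Y, G) = (0*1 + G)/3 = (0 + G)/3 = G/3)
a(37, w(-3, 0)) - q = (⅓)*0 - 1*95771/96019 = 0 - 95771/96019 = -95771/96019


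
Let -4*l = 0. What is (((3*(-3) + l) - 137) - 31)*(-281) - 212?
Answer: 49525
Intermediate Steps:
l = 0 (l = -¼*0 = 0)
(((3*(-3) + l) - 137) - 31)*(-281) - 212 = (((3*(-3) + 0) - 137) - 31)*(-281) - 212 = (((-9 + 0) - 137) - 31)*(-281) - 212 = ((-9 - 137) - 31)*(-281) - 212 = (-146 - 31)*(-281) - 212 = -177*(-281) - 212 = 49737 - 212 = 49525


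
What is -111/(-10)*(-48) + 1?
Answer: -2659/5 ≈ -531.80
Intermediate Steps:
-111/(-10)*(-48) + 1 = -111*(-⅒)*(-48) + 1 = (111/10)*(-48) + 1 = -2664/5 + 1 = -2659/5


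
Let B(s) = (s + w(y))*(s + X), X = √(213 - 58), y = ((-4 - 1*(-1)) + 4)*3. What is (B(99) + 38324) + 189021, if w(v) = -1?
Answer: 237047 + 98*√155 ≈ 2.3827e+5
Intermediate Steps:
y = 3 (y = ((-4 + 1) + 4)*3 = (-3 + 4)*3 = 1*3 = 3)
X = √155 ≈ 12.450
B(s) = (-1 + s)*(s + √155) (B(s) = (s - 1)*(s + √155) = (-1 + s)*(s + √155))
(B(99) + 38324) + 189021 = ((99² - 1*99 - √155 + 99*√155) + 38324) + 189021 = ((9801 - 99 - √155 + 99*√155) + 38324) + 189021 = ((9702 + 98*√155) + 38324) + 189021 = (48026 + 98*√155) + 189021 = 237047 + 98*√155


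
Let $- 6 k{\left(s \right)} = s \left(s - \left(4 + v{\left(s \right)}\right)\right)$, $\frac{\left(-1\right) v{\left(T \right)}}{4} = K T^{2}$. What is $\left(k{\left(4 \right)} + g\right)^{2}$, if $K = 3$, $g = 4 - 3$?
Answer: $16129$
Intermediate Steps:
$g = 1$
$v{\left(T \right)} = - 12 T^{2}$ ($v{\left(T \right)} = - 4 \cdot 3 T^{2} = - 12 T^{2}$)
$k{\left(s \right)} = - \frac{s \left(-4 + s + 12 s^{2}\right)}{6}$ ($k{\left(s \right)} = - \frac{s \left(s - \left(4 - 12 s^{2}\right)\right)}{6} = - \frac{s \left(s + \left(-4 + 12 s^{2}\right)\right)}{6} = - \frac{s \left(-4 + s + 12 s^{2}\right)}{6}$)
$\left(k{\left(4 \right)} + g\right)^{2} = \left(\frac{1}{6} \cdot 4 \left(4 - 4 - 12 \cdot 4^{2}\right) + 1\right)^{2} = \left(\frac{1}{6} \cdot 4 \left(4 - 4 - 192\right) + 1\right)^{2} = \left(\frac{1}{6} \cdot 4 \left(-192\right) + 1\right)^{2} = \left(-128 + 1\right)^{2} = \left(-127\right)^{2} = 16129$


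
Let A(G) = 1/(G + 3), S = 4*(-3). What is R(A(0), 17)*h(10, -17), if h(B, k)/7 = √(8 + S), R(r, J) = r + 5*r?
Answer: 28*I ≈ 28.0*I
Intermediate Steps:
S = -12
A(G) = 1/(3 + G)
R(r, J) = 6*r
h(B, k) = 14*I (h(B, k) = 7*√(8 - 12) = 7*√(-4) = 7*(2*I) = 14*I)
R(A(0), 17)*h(10, -17) = (6/(3 + 0))*(14*I) = (6/3)*(14*I) = (6*(⅓))*(14*I) = 2*(14*I) = 28*I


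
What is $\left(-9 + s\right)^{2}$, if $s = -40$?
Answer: $2401$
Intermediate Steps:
$\left(-9 + s\right)^{2} = \left(-9 - 40\right)^{2} = \left(-49\right)^{2} = 2401$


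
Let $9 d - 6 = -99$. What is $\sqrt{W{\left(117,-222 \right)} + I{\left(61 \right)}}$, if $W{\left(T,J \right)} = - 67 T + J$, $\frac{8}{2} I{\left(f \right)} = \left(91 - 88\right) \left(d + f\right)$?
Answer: $i \sqrt{8023} \approx 89.571 i$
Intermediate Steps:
$d = - \frac{31}{3}$ ($d = \frac{2}{3} + \frac{1}{9} \left(-99\right) = \frac{2}{3} - 11 = - \frac{31}{3} \approx -10.333$)
$I{\left(f \right)} = - \frac{31}{4} + \frac{3 f}{4}$ ($I{\left(f \right)} = \frac{\left(91 - 88\right) \left(- \frac{31}{3} + f\right)}{4} = \frac{3 \left(- \frac{31}{3} + f\right)}{4} = \frac{-31 + 3 f}{4} = - \frac{31}{4} + \frac{3 f}{4}$)
$W{\left(T,J \right)} = J - 67 T$
$\sqrt{W{\left(117,-222 \right)} + I{\left(61 \right)}} = \sqrt{\left(-222 - 7839\right) + \left(- \frac{31}{4} + \frac{3}{4} \cdot 61\right)} = \sqrt{\left(-222 - 7839\right) + \left(- \frac{31}{4} + \frac{183}{4}\right)} = \sqrt{-8061 + 38} = \sqrt{-8023} = i \sqrt{8023}$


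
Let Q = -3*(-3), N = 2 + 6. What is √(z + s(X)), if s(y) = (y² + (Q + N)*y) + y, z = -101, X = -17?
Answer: I*√118 ≈ 10.863*I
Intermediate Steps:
N = 8
Q = 9
s(y) = y² + 18*y (s(y) = (y² + (9 + 8)*y) + y = (y² + 17*y) + y = y² + 18*y)
√(z + s(X)) = √(-101 - 17*(18 - 17)) = √(-101 - 17*1) = √(-101 - 17) = √(-118) = I*√118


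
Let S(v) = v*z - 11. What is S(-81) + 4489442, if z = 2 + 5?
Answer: 4488864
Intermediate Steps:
z = 7
S(v) = -11 + 7*v (S(v) = v*7 - 11 = 7*v - 11 = -11 + 7*v)
S(-81) + 4489442 = (-11 + 7*(-81)) + 4489442 = (-11 - 567) + 4489442 = -578 + 4489442 = 4488864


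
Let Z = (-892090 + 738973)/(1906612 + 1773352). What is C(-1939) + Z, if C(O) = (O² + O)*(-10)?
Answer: -138285024951597/3679964 ≈ -3.7578e+7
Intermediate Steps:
C(O) = -10*O - 10*O² (C(O) = (O + O²)*(-10) = -10*O - 10*O²)
Z = -153117/3679964 ≈ -0.041608
C(-1939) + Z = -10*(-1939)*(1 - 1939) - 153117/3679964 = -10*(-1939)*(-1938) - 153117/3679964 = -37577820 - 153117/3679964 = -138285024951597/3679964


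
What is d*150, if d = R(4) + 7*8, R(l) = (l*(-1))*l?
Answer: 6000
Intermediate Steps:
R(l) = -l² (R(l) = (-l)*l = -l²)
d = 40 (d = -1*4² + 7*8 = -1*16 + 56 = -16 + 56 = 40)
d*150 = 40*150 = 6000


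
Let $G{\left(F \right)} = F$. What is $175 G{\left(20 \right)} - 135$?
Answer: $3365$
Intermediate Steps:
$175 G{\left(20 \right)} - 135 = 175 \cdot 20 - 135 = 3500 - 135 = 3365$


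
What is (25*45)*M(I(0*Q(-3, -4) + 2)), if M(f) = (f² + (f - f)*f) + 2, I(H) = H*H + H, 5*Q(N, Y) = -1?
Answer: 42750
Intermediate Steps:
Q(N, Y) = -⅕ (Q(N, Y) = (⅕)*(-1) = -⅕)
I(H) = H + H² (I(H) = H² + H = H + H²)
M(f) = 2 + f² (M(f) = (f² + 0*f) + 2 = (f² + 0) + 2 = f² + 2 = 2 + f²)
(25*45)*M(I(0*Q(-3, -4) + 2)) = (25*45)*(2 + ((0*(-⅕) + 2)*(1 + (0*(-⅕) + 2)))²) = 1125*(2 + ((0 + 2)*(1 + (0 + 2)))²) = 1125*(2 + (2*(1 + 2))²) = 1125*(2 + (2*3)²) = 1125*(2 + 6²) = 1125*(2 + 36) = 1125*38 = 42750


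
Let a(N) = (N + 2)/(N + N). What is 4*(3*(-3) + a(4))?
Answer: -33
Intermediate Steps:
a(N) = (2 + N)/(2*N) (a(N) = (2 + N)/((2*N)) = (2 + N)*(1/(2*N)) = (2 + N)/(2*N))
4*(3*(-3) + a(4)) = 4*(3*(-3) + (½)*(2 + 4)/4) = 4*(-9 + (½)*(¼)*6) = 4*(-9 + ¾) = 4*(-33/4) = -33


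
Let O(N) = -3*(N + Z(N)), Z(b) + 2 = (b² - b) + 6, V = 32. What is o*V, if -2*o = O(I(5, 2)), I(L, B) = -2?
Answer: 384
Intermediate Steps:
Z(b) = 4 + b² - b (Z(b) = -2 + ((b² - b) + 6) = -2 + (6 + b² - b) = 4 + b² - b)
O(N) = -12 - 3*N² (O(N) = -3*(N + (4 + N² - N)) = -3*(4 + N²) = -12 - 3*N²)
o = 12 (o = -(-12 - 3*(-2)²)/2 = -(-12 - 3*4)/2 = -(-12 - 12)/2 = -½*(-24) = 12)
o*V = 12*32 = 384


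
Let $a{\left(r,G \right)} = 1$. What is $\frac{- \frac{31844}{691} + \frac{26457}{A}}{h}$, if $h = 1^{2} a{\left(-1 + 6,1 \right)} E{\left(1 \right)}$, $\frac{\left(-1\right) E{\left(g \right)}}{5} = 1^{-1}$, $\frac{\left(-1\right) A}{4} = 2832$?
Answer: $\frac{126336873}{13046080} \approx 9.6839$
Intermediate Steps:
$A = -11328$ ($A = \left(-4\right) 2832 = -11328$)
$E{\left(g \right)} = -5$ ($E{\left(g \right)} = - \frac{5}{1} = \left(-5\right) 1 = -5$)
$h = -5$ ($h = 1^{2} \cdot 1 \left(-5\right) = 1 \cdot 1 \left(-5\right) = 1 \left(-5\right) = -5$)
$\frac{- \frac{31844}{691} + \frac{26457}{A}}{h} = \frac{- \frac{31844}{691} + \frac{26457}{-11328}}{-5} = \left(\left(-31844\right) \frac{1}{691} + 26457 \left(- \frac{1}{11328}\right)\right) \left(- \frac{1}{5}\right) = \left(- \frac{31844}{691} - \frac{8819}{3776}\right) \left(- \frac{1}{5}\right) = \left(- \frac{126336873}{2609216}\right) \left(- \frac{1}{5}\right) = \frac{126336873}{13046080}$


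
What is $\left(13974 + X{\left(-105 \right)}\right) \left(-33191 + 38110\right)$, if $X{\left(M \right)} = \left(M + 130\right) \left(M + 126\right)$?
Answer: $71320581$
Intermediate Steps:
$X{\left(M \right)} = \left(126 + M\right) \left(130 + M\right)$ ($X{\left(M \right)} = \left(130 + M\right) \left(126 + M\right) = \left(126 + M\right) \left(130 + M\right)$)
$\left(13974 + X{\left(-105 \right)}\right) \left(-33191 + 38110\right) = \left(13974 + \left(16380 + \left(-105\right)^{2} + 256 \left(-105\right)\right)\right) \left(-33191 + 38110\right) = \left(13974 + \left(16380 + 11025 - 26880\right)\right) 4919 = \left(13974 + 525\right) 4919 = 14499 \cdot 4919 = 71320581$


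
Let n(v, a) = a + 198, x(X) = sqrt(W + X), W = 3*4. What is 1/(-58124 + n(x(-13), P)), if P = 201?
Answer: -1/57725 ≈ -1.7324e-5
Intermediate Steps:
W = 12
x(X) = sqrt(12 + X)
n(v, a) = 198 + a
1/(-58124 + n(x(-13), P)) = 1/(-58124 + (198 + 201)) = 1/(-58124 + 399) = 1/(-57725) = -1/57725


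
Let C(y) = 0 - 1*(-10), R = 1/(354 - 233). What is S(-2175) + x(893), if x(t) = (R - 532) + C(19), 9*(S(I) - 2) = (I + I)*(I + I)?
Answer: 254339581/121 ≈ 2.1020e+6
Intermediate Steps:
S(I) = 2 + 4*I**2/9 (S(I) = 2 + ((I + I)*(I + I))/9 = 2 + ((2*I)*(2*I))/9 = 2 + (4*I**2)/9 = 2 + 4*I**2/9)
R = 1/121 ≈ 0.0082645
C(y) = 10 (C(y) = 0 + 10 = 10)
x(t) = -63161/121 (x(t) = (1/121 - 532) + 10 = -64371/121 + 10 = -63161/121)
S(-2175) + x(893) = (2 + (4/9)*(-2175)**2) - 63161/121 = (2 + (4/9)*4730625) - 63161/121 = (2 + 2102500) - 63161/121 = 2102502 - 63161/121 = 254339581/121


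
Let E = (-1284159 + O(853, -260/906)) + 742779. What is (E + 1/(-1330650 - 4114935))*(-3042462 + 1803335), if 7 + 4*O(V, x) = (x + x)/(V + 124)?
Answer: 2155735509536754373320671/3213483273180 ≈ 6.7084e+11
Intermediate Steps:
O(V, x) = -7/4 + x/(2*(124 + V)) (O(V, x) = -7/4 + ((x + x)/(V + 124))/4 = -7/4 + ((2*x)/(124 + V))/4 = -7/4 + (2*x/(124 + V))/4 = -7/4 + x/(2*(124 + V)))
E = -958421105447/1770324 (E = (-1284159 + (-868 - 7*853 + 2*(-260/906))/(4*(124 + 853))) + 742779 = (-1284159 + (1/4)*(-868 - 5971 + 2*(-260*1/906))/977) + 742779 = (-1284159 + (1/4)*(1/977)*(-868 - 5971 + 2*(-130/453))) + 742779 = (-1284159 + (1/4)*(1/977)*(-868 - 5971 - 260/453)) + 742779 = (-1284159 + (1/4)*(1/977)*(-3098327/453)) + 742779 = (-1284159 - 3098327/1770324) + 742779 = -2273380595843/1770324 + 742779 = -958421105447/1770324 ≈ -5.4138e+5)
(E + 1/(-1330650 - 4114935))*(-3042462 + 1803335) = (-958421105447/1770324 + 1/(-1330650 - 4114935))*(-3042462 + 1803335) = (-958421105447/1770324 + 1/(-5445585))*(-1239127) = (-958421105447/1770324 - 1/5445585)*(-1239127) = -1739721198502457273/3213483273180*(-1239127) = 2155735509536754373320671/3213483273180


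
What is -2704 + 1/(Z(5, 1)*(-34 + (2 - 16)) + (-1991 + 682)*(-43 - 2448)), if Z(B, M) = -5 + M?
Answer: -8817503343/3260911 ≈ -2704.0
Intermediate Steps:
-2704 + 1/(Z(5, 1)*(-34 + (2 - 16)) + (-1991 + 682)*(-43 - 2448)) = -2704 + 1/((-5 + 1)*(-34 + (2 - 16)) + (-1991 + 682)*(-43 - 2448)) = -2704 + 1/(-4*(-34 - 14) - 1309*(-2491)) = -2704 + 1/(-4*(-48) + 3260719) = -2704 + 1/(192 + 3260719) = -2704 + 1/3260911 = -8817503343/3260911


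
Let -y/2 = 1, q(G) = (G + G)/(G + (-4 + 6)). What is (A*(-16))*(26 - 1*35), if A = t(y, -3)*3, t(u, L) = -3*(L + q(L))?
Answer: -3888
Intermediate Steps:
q(G) = 2*G/(2 + G) (q(G) = (2*G)/(G + 2) = (2*G)/(2 + G) = 2*G/(2 + G))
y = -2 (y = -2*1 = -2)
t(u, L) = -3*L - 6*L/(2 + L) (t(u, L) = -3*(L + 2*L/(2 + L)) = -3*L - 6*L/(2 + L))
A = -27 (A = (3*(-3)*(-4 - 1*(-3))/(2 - 3))*3 = (3*(-3)*(-4 + 3)/(-1))*3 = (3*(-3)*(-1)*(-1))*3 = -9*3 = -27)
(A*(-16))*(26 - 1*35) = (-27*(-16))*(26 - 1*35) = 432*(26 - 35) = 432*(-9) = -3888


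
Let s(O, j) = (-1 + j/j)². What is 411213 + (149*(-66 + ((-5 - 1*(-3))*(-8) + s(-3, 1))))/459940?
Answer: 18913329977/45994 ≈ 4.1121e+5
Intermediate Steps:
s(O, j) = 0 (s(O, j) = (-1 + 1)² = 0² = 0)
411213 + (149*(-66 + ((-5 - 1*(-3))*(-8) + s(-3, 1))))/459940 = 411213 + (149*(-66 + ((-5 - 1*(-3))*(-8) + 0)))/459940 = 411213 + (149*(-66 + ((-5 + 3)*(-8) + 0)))*(1/459940) = 411213 + (149*(-66 + (-2*(-8) + 0)))*(1/459940) = 411213 + (149*(-66 + (16 + 0)))*(1/459940) = 411213 + (149*(-66 + 16))*(1/459940) = 411213 + (149*(-50))*(1/459940) = 411213 - 7450*1/459940 = 411213 - 745/45994 = 18913329977/45994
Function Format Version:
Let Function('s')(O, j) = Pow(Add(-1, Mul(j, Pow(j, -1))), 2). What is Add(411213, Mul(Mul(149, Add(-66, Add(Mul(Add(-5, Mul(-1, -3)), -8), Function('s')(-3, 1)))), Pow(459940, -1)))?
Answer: Rational(18913329977, 45994) ≈ 4.1121e+5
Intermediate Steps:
Function('s')(O, j) = 0 (Function('s')(O, j) = Pow(Add(-1, 1), 2) = Pow(0, 2) = 0)
Add(411213, Mul(Mul(149, Add(-66, Add(Mul(Add(-5, Mul(-1, -3)), -8), Function('s')(-3, 1)))), Pow(459940, -1))) = Add(411213, Mul(Mul(149, Add(-66, Add(Mul(Add(-5, Mul(-1, -3)), -8), 0))), Pow(459940, -1))) = Add(411213, Mul(Mul(149, Add(-66, Add(Mul(Add(-5, 3), -8), 0))), Rational(1, 459940))) = Add(411213, Mul(Mul(149, Add(-66, Add(Mul(-2, -8), 0))), Rational(1, 459940))) = Add(411213, Mul(Mul(149, Add(-66, Add(16, 0))), Rational(1, 459940))) = Add(411213, Mul(Mul(149, Add(-66, 16)), Rational(1, 459940))) = Add(411213, Mul(Mul(149, -50), Rational(1, 459940))) = Add(411213, Mul(-7450, Rational(1, 459940))) = Add(411213, Rational(-745, 45994)) = Rational(18913329977, 45994)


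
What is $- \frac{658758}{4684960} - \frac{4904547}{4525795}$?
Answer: $- \frac{2595901017573}{2120316854320} \approx -1.2243$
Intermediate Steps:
$- \frac{658758}{4684960} - \frac{4904547}{4525795} = \left(-658758\right) \frac{1}{4684960} - \frac{4904547}{4525795} = - \frac{329379}{2342480} - \frac{4904547}{4525795} = - \frac{2595901017573}{2120316854320}$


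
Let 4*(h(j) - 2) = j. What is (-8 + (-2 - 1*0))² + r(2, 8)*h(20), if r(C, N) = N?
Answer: 156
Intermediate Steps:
h(j) = 2 + j/4
(-8 + (-2 - 1*0))² + r(2, 8)*h(20) = (-8 + (-2 - 1*0))² + 8*(2 + (¼)*20) = (-8 + (-2 + 0))² + 8*(2 + 5) = (-8 - 2)² + 8*7 = (-10)² + 56 = 100 + 56 = 156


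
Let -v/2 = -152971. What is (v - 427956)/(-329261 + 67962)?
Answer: 122014/261299 ≈ 0.46695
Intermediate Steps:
v = 305942 (v = -2*(-152971) = 305942)
(v - 427956)/(-329261 + 67962) = (305942 - 427956)/(-329261 + 67962) = -122014/(-261299) = -122014*(-1/261299) = 122014/261299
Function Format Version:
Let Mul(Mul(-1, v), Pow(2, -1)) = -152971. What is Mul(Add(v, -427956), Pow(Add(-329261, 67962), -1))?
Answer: Rational(122014, 261299) ≈ 0.46695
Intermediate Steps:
v = 305942 (v = Mul(-2, -152971) = 305942)
Mul(Add(v, -427956), Pow(Add(-329261, 67962), -1)) = Mul(Add(305942, -427956), Pow(Add(-329261, 67962), -1)) = Mul(-122014, Pow(-261299, -1)) = Mul(-122014, Rational(-1, 261299)) = Rational(122014, 261299)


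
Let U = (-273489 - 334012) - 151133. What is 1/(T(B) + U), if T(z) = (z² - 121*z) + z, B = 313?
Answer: -1/698225 ≈ -1.4322e-6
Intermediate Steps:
T(z) = z² - 120*z
U = -758634 (U = -607501 - 151133 = -758634)
1/(T(B) + U) = 1/(313*(-120 + 313) - 758634) = 1/(313*193 - 758634) = 1/(60409 - 758634) = 1/(-698225) = -1/698225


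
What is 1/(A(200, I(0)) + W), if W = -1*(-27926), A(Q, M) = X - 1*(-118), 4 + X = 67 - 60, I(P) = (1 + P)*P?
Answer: 1/28047 ≈ 3.5654e-5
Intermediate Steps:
I(P) = P*(1 + P)
X = 3 (X = -4 + (67 - 60) = -4 + 7 = 3)
A(Q, M) = 121 (A(Q, M) = 3 - 1*(-118) = 3 + 118 = 121)
W = 27926
1/(A(200, I(0)) + W) = 1/(121 + 27926) = 1/28047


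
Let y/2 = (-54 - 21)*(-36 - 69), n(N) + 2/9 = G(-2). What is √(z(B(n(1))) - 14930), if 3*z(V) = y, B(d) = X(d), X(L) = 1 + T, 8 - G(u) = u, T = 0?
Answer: 44*I*√5 ≈ 98.387*I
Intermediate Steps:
G(u) = 8 - u
n(N) = 88/9 (n(N) = -2/9 + (8 - 1*(-2)) = -2/9 + (8 + 2) = -2/9 + 10 = 88/9)
X(L) = 1 (X(L) = 1 + 0 = 1)
y = 15750 (y = 2*((-54 - 21)*(-36 - 69)) = 2*(-75*(-105)) = 2*7875 = 15750)
B(d) = 1
z(V) = 5250 (z(V) = (⅓)*15750 = 5250)
√(z(B(n(1))) - 14930) = √(5250 - 14930) = √(-9680) = 44*I*√5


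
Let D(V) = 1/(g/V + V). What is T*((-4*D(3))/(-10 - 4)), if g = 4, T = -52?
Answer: -24/7 ≈ -3.4286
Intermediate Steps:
D(V) = 1/(V + 4/V) (D(V) = 1/(4/V + V) = 1/(V + 4/V))
T*((-4*D(3))/(-10 - 4)) = -52*(-12/(4 + 3**2))/(-10 - 4) = -52*(-12/(4 + 9))/(-14) = -52*(-12/13)*(-1)/14 = -52*(-4*3/13)*(-1)/14 = -(-48)*(-1)/14 = -52*6/91 = -24/7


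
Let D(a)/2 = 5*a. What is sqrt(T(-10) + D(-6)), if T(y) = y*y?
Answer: 2*sqrt(10) ≈ 6.3246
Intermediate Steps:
D(a) = 10*a (D(a) = 2*(5*a) = 10*a)
T(y) = y**2
sqrt(T(-10) + D(-6)) = sqrt((-10)**2 + 10*(-6)) = sqrt(100 - 60) = sqrt(40) = 2*sqrt(10)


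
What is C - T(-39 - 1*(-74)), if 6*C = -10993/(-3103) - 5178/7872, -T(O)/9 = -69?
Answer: -15157307809/24426816 ≈ -620.52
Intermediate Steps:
T(O) = 621 (T(O) = -9*(-69) = 621)
C = 11744927/24426816 (C = (-10993/(-3103) - 5178/7872)/6 = (-10993*(-1/3103) - 5178*1/7872)/6 = (10993/3103 - 863/1312)/6 = (1/6)*(11744927/4071136) = 11744927/24426816 ≈ 0.48082)
C - T(-39 - 1*(-74)) = 11744927/24426816 - 1*621 = 11744927/24426816 - 621 = -15157307809/24426816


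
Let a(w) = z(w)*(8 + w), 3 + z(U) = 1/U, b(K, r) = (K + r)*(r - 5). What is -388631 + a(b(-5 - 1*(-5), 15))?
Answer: -29182796/75 ≈ -3.8910e+5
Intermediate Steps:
b(K, r) = (-5 + r)*(K + r) (b(K, r) = (K + r)*(-5 + r) = (-5 + r)*(K + r))
z(U) = -3 + 1/U
a(w) = (-3 + 1/w)*(8 + w)
-388631 + a(b(-5 - 1*(-5), 15)) = -388631 + (-23 - 3*(15² - 5*(-5 - 1*(-5)) - 5*15 + (-5 - 1*(-5))*15) + 8/(15² - 5*(-5 - 1*(-5)) - 5*15 + (-5 - 1*(-5))*15)) = -388631 + (-23 - 3*(225 - 5*(-5 + 5) - 75 + (-5 + 5)*15) + 8/(225 - 5*(-5 + 5) - 75 + (-5 + 5)*15)) = -388631 + (-23 - 3*(225 - 5*0 - 75 + 0*15) + 8/(225 - 5*0 - 75 + 0*15)) = -388631 + (-23 - 3*(225 + 0 - 75 + 0) + 8/(225 + 0 - 75 + 0)) = -388631 + (-23 - 3*150 + 8/150) = -388631 + (-23 - 450 + 8*(1/150)) = -388631 + (-23 - 450 + 4/75) = -388631 - 35471/75 = -29182796/75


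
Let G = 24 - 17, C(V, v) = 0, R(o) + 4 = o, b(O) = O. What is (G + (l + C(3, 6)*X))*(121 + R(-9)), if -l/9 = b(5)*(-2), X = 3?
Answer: 10476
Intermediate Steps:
R(o) = -4 + o
G = 7
l = 90 (l = -45*(-2) = -9*(-10) = 90)
(G + (l + C(3, 6)*X))*(121 + R(-9)) = (7 + (90 + 0*3))*(121 + (-4 - 9)) = (7 + (90 + 0))*(121 - 13) = (7 + 90)*108 = 97*108 = 10476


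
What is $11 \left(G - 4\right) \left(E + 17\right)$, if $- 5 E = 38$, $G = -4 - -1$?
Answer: $- \frac{3619}{5} \approx -723.8$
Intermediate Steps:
$G = -3$ ($G = -4 + 1 = -3$)
$E = - \frac{38}{5}$ ($E = \left(- \frac{1}{5}\right) 38 = - \frac{38}{5} \approx -7.6$)
$11 \left(G - 4\right) \left(E + 17\right) = 11 \left(-3 - 4\right) \left(- \frac{38}{5} + 17\right) = 11 \left(-7\right) \frac{47}{5} = \left(-77\right) \frac{47}{5} = - \frac{3619}{5}$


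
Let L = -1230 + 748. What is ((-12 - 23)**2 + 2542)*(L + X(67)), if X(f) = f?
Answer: -1563305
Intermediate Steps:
L = -482
((-12 - 23)**2 + 2542)*(L + X(67)) = ((-12 - 23)**2 + 2542)*(-482 + 67) = ((-35)**2 + 2542)*(-415) = (1225 + 2542)*(-415) = 3767*(-415) = -1563305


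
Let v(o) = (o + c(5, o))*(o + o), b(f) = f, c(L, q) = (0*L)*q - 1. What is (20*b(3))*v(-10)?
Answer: 13200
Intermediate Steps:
c(L, q) = -1 (c(L, q) = 0*q - 1 = 0 - 1 = -1)
v(o) = 2*o*(-1 + o) (v(o) = (o - 1)*(o + o) = (-1 + o)*(2*o) = 2*o*(-1 + o))
(20*b(3))*v(-10) = (20*3)*(2*(-10)*(-1 - 10)) = 60*(2*(-10)*(-11)) = 60*220 = 13200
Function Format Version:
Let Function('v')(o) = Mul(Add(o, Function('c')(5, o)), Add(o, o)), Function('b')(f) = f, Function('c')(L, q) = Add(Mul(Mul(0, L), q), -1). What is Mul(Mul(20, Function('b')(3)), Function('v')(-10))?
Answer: 13200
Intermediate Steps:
Function('c')(L, q) = -1 (Function('c')(L, q) = Add(Mul(0, q), -1) = Add(0, -1) = -1)
Function('v')(o) = Mul(2, o, Add(-1, o)) (Function('v')(o) = Mul(Add(o, -1), Add(o, o)) = Mul(Add(-1, o), Mul(2, o)) = Mul(2, o, Add(-1, o)))
Mul(Mul(20, Function('b')(3)), Function('v')(-10)) = Mul(Mul(20, 3), Mul(2, -10, Add(-1, -10))) = Mul(60, Mul(2, -10, -11)) = Mul(60, 220) = 13200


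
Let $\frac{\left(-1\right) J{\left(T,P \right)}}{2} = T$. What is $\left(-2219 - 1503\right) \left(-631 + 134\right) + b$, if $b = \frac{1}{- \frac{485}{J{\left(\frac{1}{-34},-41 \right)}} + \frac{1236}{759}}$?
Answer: $\frac{3857963844629}{2085573} \approx 1.8498 \cdot 10^{6}$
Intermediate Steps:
$J{\left(T,P \right)} = - 2 T$
$b = - \frac{253}{2085573}$ ($b = \frac{1}{- \frac{485}{\left(-2\right) \frac{1}{-34}} + \frac{1236}{759}} = \frac{1}{- \frac{485}{\left(-2\right) \left(- \frac{1}{34}\right)} + 1236 \cdot \frac{1}{759}} = \frac{1}{- 485 \frac{1}{\frac{1}{17}} + \frac{412}{253}} = \frac{1}{\left(-485\right) 17 + \frac{412}{253}} = \frac{1}{-8245 + \frac{412}{253}} = \frac{1}{- \frac{2085573}{253}} = - \frac{253}{2085573} \approx -0.00012131$)
$\left(-2219 - 1503\right) \left(-631 + 134\right) + b = \left(-2219 - 1503\right) \left(-631 + 134\right) - \frac{253}{2085573} = \left(-3722\right) \left(-497\right) - \frac{253}{2085573} = 1849834 - \frac{253}{2085573} = \frac{3857963844629}{2085573}$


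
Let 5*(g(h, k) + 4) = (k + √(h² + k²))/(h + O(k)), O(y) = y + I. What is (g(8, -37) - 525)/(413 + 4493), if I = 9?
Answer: -52863/490600 - √1433/490600 ≈ -0.10783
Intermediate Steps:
O(y) = 9 + y (O(y) = y + 9 = 9 + y)
g(h, k) = -4 + (k + √(h² + k²))/(5*(9 + h + k)) (g(h, k) = -4 + ((k + √(h² + k²))/(h + (9 + k)))/5 = -4 + ((k + √(h² + k²))/(9 + h + k))/5 = -4 + (k + √(h² + k²))/(5*(9 + h + k)))
(g(8, -37) - 525)/(413 + 4493) = ((-180 + √(8² + (-37)²) - 20*8 - 19*(-37))/(5*(9 + 8 - 37)) - 525)/(413 + 4493) = ((⅕)*(-180 + √(64 + 1369) - 160 + 703)/(-20) - 525)/4906 = ((⅕)*(-1/20)*(-180 + √1433 - 160 + 703) - 525)*(1/4906) = ((⅕)*(-1/20)*(363 + √1433) - 525)*(1/4906) = ((-363/100 - √1433/100) - 525)*(1/4906) = (-52863/100 - √1433/100)*(1/4906) = -52863/490600 - √1433/490600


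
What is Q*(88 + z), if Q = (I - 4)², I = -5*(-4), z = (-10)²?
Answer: 48128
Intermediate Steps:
z = 100
I = 20
Q = 256 (Q = (20 - 4)² = 16² = 256)
Q*(88 + z) = 256*(88 + 100) = 256*188 = 48128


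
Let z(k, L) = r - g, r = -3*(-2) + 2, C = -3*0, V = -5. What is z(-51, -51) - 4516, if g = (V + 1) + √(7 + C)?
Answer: -4504 - √7 ≈ -4506.6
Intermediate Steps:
C = 0
r = 8 (r = 6 + 2 = 8)
g = -4 + √7 (g = (-5 + 1) + √(7 + 0) = -4 + √7 ≈ -1.3542)
z(k, L) = 12 - √7 (z(k, L) = 8 - (-4 + √7) = 8 + (4 - √7) = 12 - √7)
z(-51, -51) - 4516 = (12 - √7) - 4516 = -4504 - √7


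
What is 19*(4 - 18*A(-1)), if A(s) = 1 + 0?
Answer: -266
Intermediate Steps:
A(s) = 1
19*(4 - 18*A(-1)) = 19*(4 - 18*1) = 19*(4 - 18) = 19*(-14) = -266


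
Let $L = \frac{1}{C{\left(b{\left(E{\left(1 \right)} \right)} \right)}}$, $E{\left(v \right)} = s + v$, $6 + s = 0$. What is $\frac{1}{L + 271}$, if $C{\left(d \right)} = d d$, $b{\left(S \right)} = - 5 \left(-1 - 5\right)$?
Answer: $\frac{900}{243901} \approx 0.00369$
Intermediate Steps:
$s = -6$ ($s = -6 + 0 = -6$)
$E{\left(v \right)} = -6 + v$
$b{\left(S \right)} = 30$ ($b{\left(S \right)} = \left(-5\right) \left(-6\right) = 30$)
$C{\left(d \right)} = d^{2}$
$L = \frac{1}{900}$ ($L = \frac{1}{30^{2}} = \frac{1}{900} \approx 0.0011111$)
$\frac{1}{L + 271} = \frac{1}{\frac{1}{900} + 271} = \frac{1}{\frac{243901}{900}} = \frac{900}{243901}$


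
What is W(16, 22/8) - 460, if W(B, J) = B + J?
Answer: -1765/4 ≈ -441.25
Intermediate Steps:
W(16, 22/8) - 460 = (16 + 22/8) - 460 = (16 + 22*(⅛)) - 460 = (16 + 11/4) - 460 = 75/4 - 460 = -1765/4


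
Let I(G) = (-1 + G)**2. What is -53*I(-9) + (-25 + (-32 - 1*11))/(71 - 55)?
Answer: -21217/4 ≈ -5304.3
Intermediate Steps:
-53*I(-9) + (-25 + (-32 - 1*11))/(71 - 55) = -53*(-1 - 9)**2 + (-25 + (-32 - 1*11))/(71 - 55) = -53*(-10)**2 + (-25 + (-32 - 11))/16 = -53*100 + (-25 - 43)*(1/16) = -5300 - 68*1/16 = -5300 - 17/4 = -21217/4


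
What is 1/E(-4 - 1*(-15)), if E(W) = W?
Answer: 1/11 ≈ 0.090909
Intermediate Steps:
1/E(-4 - 1*(-15)) = 1/(-4 - 1*(-15)) = 1/(-4 + 15) = 1/11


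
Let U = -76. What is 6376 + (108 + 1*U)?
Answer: 6408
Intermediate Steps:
6376 + (108 + 1*U) = 6376 + (108 + 1*(-76)) = 6376 + (108 - 76) = 6376 + 32 = 6408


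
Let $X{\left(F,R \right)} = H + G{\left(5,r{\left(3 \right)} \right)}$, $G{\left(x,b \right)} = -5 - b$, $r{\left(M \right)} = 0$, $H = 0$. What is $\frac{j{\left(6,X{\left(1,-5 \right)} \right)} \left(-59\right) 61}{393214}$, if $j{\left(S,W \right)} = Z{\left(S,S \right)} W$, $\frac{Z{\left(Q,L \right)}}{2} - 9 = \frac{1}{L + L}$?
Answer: $\frac{1961455}{2359284} \approx 0.83138$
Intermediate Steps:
$Z{\left(Q,L \right)} = 18 + \frac{1}{L}$ ($Z{\left(Q,L \right)} = 18 + \frac{2}{L + L} = 18 + \frac{2}{2 L} = 18 + 2 \frac{1}{2 L} = 18 + \frac{1}{L}$)
$X{\left(F,R \right)} = -5$ ($X{\left(F,R \right)} = 0 - 5 = -5$)
$j{\left(S,W \right)} = W \left(18 + \frac{1}{S}\right)$ ($j{\left(S,W \right)} = \left(18 + \frac{1}{S}\right) W = W \left(18 + \frac{1}{S}\right)$)
$\frac{j{\left(6,X{\left(1,-5 \right)} \right)} \left(-59\right) 61}{393214} = \frac{\left(18 \left(-5\right) - \frac{5}{6}\right) \left(-59\right) 61}{393214} = \left(-90 - \frac{5}{6}\right) \left(-59\right) 61 \cdot \frac{1}{393214} = \left(- \frac{545}{6}\right) \left(-59\right) 61 \cdot \frac{1}{393214} = \frac{32155}{6} \cdot 61 \cdot \frac{1}{393214} = \frac{1961455}{6} \cdot \frac{1}{393214} = \frac{1961455}{2359284}$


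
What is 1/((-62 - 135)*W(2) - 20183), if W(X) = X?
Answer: -1/20577 ≈ -4.8598e-5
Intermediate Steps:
1/((-62 - 135)*W(2) - 20183) = 1/((-62 - 135)*2 - 20183) = 1/(-197*2 - 20183) = 1/(-394 - 20183) = 1/(-20577) = -1/20577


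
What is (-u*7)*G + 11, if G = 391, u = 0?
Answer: 11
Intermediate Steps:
(-u*7)*G + 11 = -0*7*391 + 11 = -1*0*391 + 11 = 0*391 + 11 = 0 + 11 = 11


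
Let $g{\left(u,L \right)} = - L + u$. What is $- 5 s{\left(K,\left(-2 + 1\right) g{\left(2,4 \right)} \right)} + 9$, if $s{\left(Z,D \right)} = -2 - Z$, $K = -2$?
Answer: $9$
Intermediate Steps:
$g{\left(u,L \right)} = u - L$
$- 5 s{\left(K,\left(-2 + 1\right) g{\left(2,4 \right)} \right)} + 9 = - 5 \left(-2 - -2\right) + 9 = - 5 \left(-2 + 2\right) + 9 = \left(-5\right) 0 + 9 = 0 + 9 = 9$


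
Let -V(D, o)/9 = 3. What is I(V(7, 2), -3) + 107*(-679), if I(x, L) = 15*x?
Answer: -73058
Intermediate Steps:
V(D, o) = -27 (V(D, o) = -9*3 = -27)
I(V(7, 2), -3) + 107*(-679) = 15*(-27) + 107*(-679) = -405 - 72653 = -73058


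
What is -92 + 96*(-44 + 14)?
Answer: -2972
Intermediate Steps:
-92 + 96*(-44 + 14) = -92 + 96*(-30) = -92 - 2880 = -2972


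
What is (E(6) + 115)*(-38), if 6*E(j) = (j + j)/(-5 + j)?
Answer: -4446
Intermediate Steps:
E(j) = j/(3*(-5 + j)) (E(j) = ((j + j)/(-5 + j))/6 = ((2*j)/(-5 + j))/6 = (2*j/(-5 + j))/6 = j/(3*(-5 + j)))
(E(6) + 115)*(-38) = ((1/3)*6/(-5 + 6) + 115)*(-38) = ((1/3)*6/1 + 115)*(-38) = ((1/3)*6*1 + 115)*(-38) = (2 + 115)*(-38) = 117*(-38) = -4446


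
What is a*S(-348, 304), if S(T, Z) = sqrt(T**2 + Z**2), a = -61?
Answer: -244*sqrt(13345) ≈ -28187.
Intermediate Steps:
a*S(-348, 304) = -61*sqrt((-348)**2 + 304**2) = -61*sqrt(121104 + 92416) = -244*sqrt(13345)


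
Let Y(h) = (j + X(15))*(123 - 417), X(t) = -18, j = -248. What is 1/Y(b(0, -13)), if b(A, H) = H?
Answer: 1/78204 ≈ 1.2787e-5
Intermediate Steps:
Y(h) = 78204 (Y(h) = (-248 - 18)*(123 - 417) = -266*(-294) = 78204)
1/Y(b(0, -13)) = 1/78204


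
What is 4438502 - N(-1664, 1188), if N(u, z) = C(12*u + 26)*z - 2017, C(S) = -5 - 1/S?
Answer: 44335642095/9971 ≈ 4.4465e+6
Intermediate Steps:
N(u, z) = -2017 + z*(-5 - 1/(26 + 12*u)) (N(u, z) = (-5 - 1/(12*u + 26))*z - 2017 = (-5 - 1/(26 + 12*u))*z - 2017 = z*(-5 - 1/(26 + 12*u)) - 2017 = -2017 + z*(-5 - 1/(26 + 12*u)))
4438502 - N(-1664, 1188) = 4438502 - (-52442 - 24204*(-1664) - 1*1188*(131 + 60*(-1664)))/(2*(13 + 6*(-1664))) = 4438502 - (-52442 + 40275456 - 1*1188*(131 - 99840))/(2*(13 - 9984)) = 4438502 - (-52442 + 40275456 - 1*1188*(-99709))/(2*(-9971)) = 4438502 - (-1)*(-52442 + 40275456 + 118454292)/(2*9971) = 4438502 - (-1)*158677306/(2*9971) = 4438502 - 1*(-79338653/9971) = 4438502 + 79338653/9971 = 44335642095/9971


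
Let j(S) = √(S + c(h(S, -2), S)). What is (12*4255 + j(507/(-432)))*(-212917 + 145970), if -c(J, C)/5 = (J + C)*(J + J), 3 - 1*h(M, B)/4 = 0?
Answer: -3418313820 - 66947*I*√187249/12 ≈ -3.4183e+9 - 2.4141e+6*I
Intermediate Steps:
h(M, B) = 12 (h(M, B) = 12 - 4*0 = 12 + 0 = 12)
c(J, C) = -10*J*(C + J) (c(J, C) = -5*(J + C)*(J + J) = -5*(C + J)*2*J = -10*J*(C + J))
j(S) = √(-1440 - 119*S) (j(S) = √(S - 10*12*(S + 12)) = √(S - 10*12*(12 + S)) = √(S + (-1440 - 120*S)) = √(-1440 - 119*S))
(12*4255 + j(507/(-432)))*(-212917 + 145970) = (12*4255 + √(-1440 - 60333/(-432)))*(-212917 + 145970) = (51060 + √(-1440 - 60333*(-1)/432))*(-66947) = (51060 + √(-1440 - 119*(-169/144)))*(-66947) = (51060 + √(-1440 + 20111/144))*(-66947) = (51060 + √(-187249/144))*(-66947) = (51060 + I*√187249/12)*(-66947) = -3418313820 - 66947*I*√187249/12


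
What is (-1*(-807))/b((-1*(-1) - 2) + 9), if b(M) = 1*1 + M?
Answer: 269/3 ≈ 89.667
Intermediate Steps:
b(M) = 1 + M
(-1*(-807))/b((-1*(-1) - 2) + 9) = (-1*(-807))/(1 + ((-1*(-1) - 2) + 9)) = 807/(1 + ((1 - 2) + 9)) = 807/(1 + (-1 + 9)) = 807/(1 + 8) = 807/9 = 807*(1/9) = 269/3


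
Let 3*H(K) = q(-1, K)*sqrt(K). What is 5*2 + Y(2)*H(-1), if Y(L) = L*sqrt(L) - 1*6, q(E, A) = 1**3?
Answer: 10 + 2*I*(-3 + sqrt(2))/3 ≈ 10.0 - 1.0572*I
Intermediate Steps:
q(E, A) = 1
H(K) = sqrt(K)/3 (H(K) = (1*sqrt(K))/3 = sqrt(K)/3)
Y(L) = -6 + L**(3/2) (Y(L) = L**(3/2) - 6 = -6 + L**(3/2))
5*2 + Y(2)*H(-1) = 5*2 + (-6 + 2**(3/2))*(sqrt(-1)/3) = 10 + (-6 + 2*sqrt(2))*(I/3) = 10 + I*(-6 + 2*sqrt(2))/3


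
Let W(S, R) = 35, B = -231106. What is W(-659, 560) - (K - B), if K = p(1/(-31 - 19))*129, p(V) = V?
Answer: -11553421/50 ≈ -2.3107e+5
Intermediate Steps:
K = -129/50 (K = 129/(-31 - 19) = 129/(-50) = -1/50*129 = -129/50 ≈ -2.5800)
W(-659, 560) - (K - B) = 35 - (-129/50 - 1*(-231106)) = 35 - (-129/50 + 231106) = 35 - 1*11555171/50 = 35 - 11555171/50 = -11553421/50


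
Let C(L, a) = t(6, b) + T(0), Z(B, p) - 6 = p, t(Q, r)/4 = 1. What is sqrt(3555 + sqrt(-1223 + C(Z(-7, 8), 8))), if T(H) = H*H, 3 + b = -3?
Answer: sqrt(3555 + I*sqrt(1219)) ≈ 59.625 + 0.2928*I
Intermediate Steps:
b = -6 (b = -3 - 3 = -6)
t(Q, r) = 4 (t(Q, r) = 4*1 = 4)
Z(B, p) = 6 + p
T(H) = H**2
C(L, a) = 4 (C(L, a) = 4 + 0**2 = 4 + 0 = 4)
sqrt(3555 + sqrt(-1223 + C(Z(-7, 8), 8))) = sqrt(3555 + sqrt(-1223 + 4)) = sqrt(3555 + sqrt(-1219)) = sqrt(3555 + I*sqrt(1219))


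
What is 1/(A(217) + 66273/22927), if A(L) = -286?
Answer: -22927/6490849 ≈ -0.0035322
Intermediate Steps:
1/(A(217) + 66273/22927) = 1/(-286 + 66273/22927) = 1/(-6490849/22927) = -22927/6490849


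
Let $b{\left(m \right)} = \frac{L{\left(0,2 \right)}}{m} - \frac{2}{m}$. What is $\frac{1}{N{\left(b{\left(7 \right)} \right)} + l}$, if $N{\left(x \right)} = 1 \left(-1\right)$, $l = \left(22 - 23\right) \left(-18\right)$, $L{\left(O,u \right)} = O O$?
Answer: $\frac{1}{17} \approx 0.058824$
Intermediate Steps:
$L{\left(O,u \right)} = O^{2}$
$b{\left(m \right)} = - \frac{2}{m}$ ($b{\left(m \right)} = \frac{0^{2}}{m} - \frac{2}{m} = \frac{0}{m} - \frac{2}{m} = 0 - \frac{2}{m} = - \frac{2}{m}$)
$l = 18$ ($l = \left(-1\right) \left(-18\right) = 18$)
$N{\left(x \right)} = -1$
$\frac{1}{N{\left(b{\left(7 \right)} \right)} + l} = \frac{1}{-1 + 18} = \frac{1}{17}$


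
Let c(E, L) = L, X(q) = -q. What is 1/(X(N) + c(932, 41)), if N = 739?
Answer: -1/698 ≈ -0.0014327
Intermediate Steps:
1/(X(N) + c(932, 41)) = 1/(-1*739 + 41) = 1/(-739 + 41) = 1/(-698) = -1/698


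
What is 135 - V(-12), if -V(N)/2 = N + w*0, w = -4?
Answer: 111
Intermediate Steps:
V(N) = -2*N (V(N) = -2*(N - 4*0) = -2*(N + 0) = -2*N)
135 - V(-12) = 135 - (-2)*(-12) = 135 - 1*24 = 135 - 24 = 111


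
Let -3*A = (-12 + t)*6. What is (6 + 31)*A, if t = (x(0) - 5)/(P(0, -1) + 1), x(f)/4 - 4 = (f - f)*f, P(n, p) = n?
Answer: 74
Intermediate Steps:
x(f) = 16 (x(f) = 16 + 4*((f - f)*f) = 16 + 4*(0*f) = 16 + 4*0 = 16 + 0 = 16)
t = 11 (t = (16 - 5)/(0 + 1) = 11/1 = 11*1 = 11)
A = 2 (A = -(-12 + 11)*6/3 = -(-1)*6/3 = -⅓*(-6) = 2)
(6 + 31)*A = (6 + 31)*2 = 37*2 = 74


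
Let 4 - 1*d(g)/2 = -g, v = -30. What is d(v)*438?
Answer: -22776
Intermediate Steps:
d(g) = 8 + 2*g (d(g) = 8 - (-2)*g = 8 + 2*g)
d(v)*438 = (8 + 2*(-30))*438 = (8 - 60)*438 = -52*438 = -22776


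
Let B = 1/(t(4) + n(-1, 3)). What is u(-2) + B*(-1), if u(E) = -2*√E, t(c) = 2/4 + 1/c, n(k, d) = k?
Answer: 4 - 2*I*√2 ≈ 4.0 - 2.8284*I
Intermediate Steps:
t(c) = ½ + 1/c (t(c) = 2*(¼) + 1/c = ½ + 1/c)
B = -4 (B = 1/((½)*(2 + 4)/4 - 1) = 1/((½)*(¼)*6 - 1) = 1/(¾ - 1) = 1/(-¼) = -4)
u(-2) + B*(-1) = -2*I*√2 - 4*(-1) = -2*I*√2 + 4 = 4 - 2*I*√2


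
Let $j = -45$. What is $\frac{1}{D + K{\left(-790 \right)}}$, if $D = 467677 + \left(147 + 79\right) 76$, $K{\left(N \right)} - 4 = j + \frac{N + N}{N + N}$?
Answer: $\frac{1}{484813} \approx 2.0627 \cdot 10^{-6}$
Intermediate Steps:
$K{\left(N \right)} = -40$ ($K{\left(N \right)} = 4 - \left(45 - \frac{N + N}{N + N}\right) = 4 - \left(45 - \frac{2 N}{2 N}\right) = 4 + \left(-45 + 2 N \frac{1}{2 N}\right) = 4 + \left(-45 + 1\right) = 4 - 44 = -40$)
$D = 484853$ ($D = 467677 + 226 \cdot 76 = 467677 + 17176 = 484853$)
$\frac{1}{D + K{\left(-790 \right)}} = \frac{1}{484853 - 40} = \frac{1}{484813}$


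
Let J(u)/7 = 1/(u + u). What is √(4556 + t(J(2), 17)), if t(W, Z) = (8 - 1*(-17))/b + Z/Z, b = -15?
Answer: √40998/3 ≈ 67.493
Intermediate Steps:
J(u) = 7/(2*u) (J(u) = 7/(u + u) = 7/((2*u)) = 7*(1/(2*u)) = 7/(2*u))
t(W, Z) = -⅔ (t(W, Z) = (8 - 1*(-17))/(-15) + Z/Z = (8 + 17)*(-1/15) + 1 = 25*(-1/15) + 1 = -5/3 + 1 = -⅔)
√(4556 + t(J(2), 17)) = √(4556 - ⅔) = √(13666/3) = √40998/3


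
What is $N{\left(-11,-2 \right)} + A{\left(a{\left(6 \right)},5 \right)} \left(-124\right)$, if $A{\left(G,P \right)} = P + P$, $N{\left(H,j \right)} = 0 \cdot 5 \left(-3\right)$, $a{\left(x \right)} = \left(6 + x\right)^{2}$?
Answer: $-1240$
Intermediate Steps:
$N{\left(H,j \right)} = 0$ ($N{\left(H,j \right)} = 0 \left(-3\right) = 0$)
$A{\left(G,P \right)} = 2 P$
$N{\left(-11,-2 \right)} + A{\left(a{\left(6 \right)},5 \right)} \left(-124\right) = 0 + 2 \cdot 5 \left(-124\right) = 0 + 10 \left(-124\right) = 0 - 1240 = -1240$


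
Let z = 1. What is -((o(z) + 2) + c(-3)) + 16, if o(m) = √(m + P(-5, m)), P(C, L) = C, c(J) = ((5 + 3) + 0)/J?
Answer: 50/3 - 2*I ≈ 16.667 - 2.0*I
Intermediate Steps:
c(J) = 8/J (c(J) = (8 + 0)/J = 8/J)
o(m) = √(-5 + m) (o(m) = √(m - 5) = √(-5 + m))
-((o(z) + 2) + c(-3)) + 16 = -((√(-5 + 1) + 2) + 8/(-3)) + 16 = -((√(-4) + 2) + 8*(-⅓)) + 16 = -((2*I + 2) - 8/3) + 16 = -((2 + 2*I) - 8/3) + 16 = -(-⅔ + 2*I) + 16 = (⅔ - 2*I) + 16 = 50/3 - 2*I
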